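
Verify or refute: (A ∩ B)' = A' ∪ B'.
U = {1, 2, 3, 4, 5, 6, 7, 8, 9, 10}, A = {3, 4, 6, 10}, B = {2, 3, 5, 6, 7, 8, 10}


LHS: A ∩ B = {3, 6, 10}
(A ∩ B)' = U \ (A ∩ B) = {1, 2, 4, 5, 7, 8, 9}
A' = {1, 2, 5, 7, 8, 9}, B' = {1, 4, 9}
Claimed RHS: A' ∪ B' = {1, 2, 4, 5, 7, 8, 9}
Identity is VALID: LHS = RHS = {1, 2, 4, 5, 7, 8, 9} ✓

Identity is valid. (A ∩ B)' = A' ∪ B' = {1, 2, 4, 5, 7, 8, 9}


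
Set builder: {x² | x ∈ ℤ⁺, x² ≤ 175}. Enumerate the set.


Checking each candidate:
Condition: positive perfect squares ≤ 175
Result = {1, 4, 9, 16, 25, 36, 49, 64, 81, 100, 121, 144, 169}

{1, 4, 9, 16, 25, 36, 49, 64, 81, 100, 121, 144, 169}


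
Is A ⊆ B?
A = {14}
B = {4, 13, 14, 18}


A ⊆ B means every element of A is in B.
All elements of A are in B.
So A ⊆ B.

Yes, A ⊆ B


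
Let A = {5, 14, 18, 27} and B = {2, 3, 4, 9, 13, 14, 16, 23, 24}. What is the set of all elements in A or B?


A ∪ B = all elements in A or B (or both)
A = {5, 14, 18, 27}
B = {2, 3, 4, 9, 13, 14, 16, 23, 24}
A ∪ B = {2, 3, 4, 5, 9, 13, 14, 16, 18, 23, 24, 27}

A ∪ B = {2, 3, 4, 5, 9, 13, 14, 16, 18, 23, 24, 27}


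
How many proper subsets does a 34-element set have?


Total subsets = 2^n = 2^34 = 17179869184
Proper subsets exclude the set itself: 2^n - 1
= 17179869184 - 1
= 17179869183

Number of proper subsets = 17179869183


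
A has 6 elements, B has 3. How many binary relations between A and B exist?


A relation from A to B is any subset of A × B.
|A × B| = 6 × 3 = 18
# relations = 2^|A × B| = 2^18 = 262144

Number of relations = 262144


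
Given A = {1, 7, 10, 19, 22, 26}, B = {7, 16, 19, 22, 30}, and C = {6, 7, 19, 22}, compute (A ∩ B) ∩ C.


A ∩ B = {7, 19, 22}
(A ∩ B) ∩ C = {7, 19, 22}

A ∩ B ∩ C = {7, 19, 22}


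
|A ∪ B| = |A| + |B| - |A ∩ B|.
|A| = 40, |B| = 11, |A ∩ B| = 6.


|A ∪ B| = |A| + |B| - |A ∩ B|
= 40 + 11 - 6
= 45

|A ∪ B| = 45


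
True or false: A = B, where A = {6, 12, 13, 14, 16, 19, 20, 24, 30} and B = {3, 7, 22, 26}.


Two sets are equal iff they have exactly the same elements.
A = {6, 12, 13, 14, 16, 19, 20, 24, 30}
B = {3, 7, 22, 26}
Differences: {3, 6, 7, 12, 13, 14, 16, 19, 20, 22, 24, 26, 30}
A ≠ B

No, A ≠ B


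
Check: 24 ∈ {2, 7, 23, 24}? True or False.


A = {2, 7, 23, 24}
Checking if 24 is in A
24 is in A → True

24 ∈ A


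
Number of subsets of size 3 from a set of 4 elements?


C(n,k) = n! / (k!(n-k)!)
C(4,3) = 4! / (3!1!)
= 4

C(4,3) = 4


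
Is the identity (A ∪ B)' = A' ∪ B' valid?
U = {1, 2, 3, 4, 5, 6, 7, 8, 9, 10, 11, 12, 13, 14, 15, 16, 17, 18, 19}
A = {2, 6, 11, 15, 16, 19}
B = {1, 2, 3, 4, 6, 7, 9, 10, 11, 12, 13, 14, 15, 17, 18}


LHS: A ∪ B = {1, 2, 3, 4, 6, 7, 9, 10, 11, 12, 13, 14, 15, 16, 17, 18, 19}
(A ∪ B)' = U \ (A ∪ B) = {5, 8}
A' = {1, 3, 4, 5, 7, 8, 9, 10, 12, 13, 14, 17, 18}, B' = {5, 8, 16, 19}
Claimed RHS: A' ∪ B' = {1, 3, 4, 5, 7, 8, 9, 10, 12, 13, 14, 16, 17, 18, 19}
Identity is INVALID: LHS = {5, 8} but the RHS claimed here equals {1, 3, 4, 5, 7, 8, 9, 10, 12, 13, 14, 16, 17, 18, 19}. The correct form is (A ∪ B)' = A' ∩ B'.

Identity is invalid: (A ∪ B)' = {5, 8} but A' ∪ B' = {1, 3, 4, 5, 7, 8, 9, 10, 12, 13, 14, 16, 17, 18, 19}. The correct De Morgan law is (A ∪ B)' = A' ∩ B'.


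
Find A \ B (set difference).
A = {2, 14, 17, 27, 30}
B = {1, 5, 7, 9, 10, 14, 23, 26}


A \ B = elements in A but not in B
A = {2, 14, 17, 27, 30}
B = {1, 5, 7, 9, 10, 14, 23, 26}
Remove from A any elements in B
A \ B = {2, 17, 27, 30}

A \ B = {2, 17, 27, 30}


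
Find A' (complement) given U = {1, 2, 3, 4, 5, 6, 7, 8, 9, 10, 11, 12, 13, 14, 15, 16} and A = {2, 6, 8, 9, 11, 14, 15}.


Aᶜ = U \ A = elements in U but not in A
U = {1, 2, 3, 4, 5, 6, 7, 8, 9, 10, 11, 12, 13, 14, 15, 16}
A = {2, 6, 8, 9, 11, 14, 15}
Aᶜ = {1, 3, 4, 5, 7, 10, 12, 13, 16}

Aᶜ = {1, 3, 4, 5, 7, 10, 12, 13, 16}


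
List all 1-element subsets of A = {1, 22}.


|A| = 2, so A has C(2,1) = 2 subsets of size 1.
Enumerate by choosing 1 elements from A at a time:
{1}, {22}

1-element subsets (2 total): {1}, {22}


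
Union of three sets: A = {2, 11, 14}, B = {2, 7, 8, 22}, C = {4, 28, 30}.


A ∪ B = {2, 7, 8, 11, 14, 22}
(A ∪ B) ∪ C = {2, 4, 7, 8, 11, 14, 22, 28, 30}

A ∪ B ∪ C = {2, 4, 7, 8, 11, 14, 22, 28, 30}


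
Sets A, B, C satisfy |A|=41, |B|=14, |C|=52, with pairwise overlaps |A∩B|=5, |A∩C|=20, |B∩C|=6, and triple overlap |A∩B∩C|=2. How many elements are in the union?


|A∪B∪C| = |A|+|B|+|C| - |A∩B|-|A∩C|-|B∩C| + |A∩B∩C|
= 41+14+52 - 5-20-6 + 2
= 107 - 31 + 2
= 78

|A ∪ B ∪ C| = 78


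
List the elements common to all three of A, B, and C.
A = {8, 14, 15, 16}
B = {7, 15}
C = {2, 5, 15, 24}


A ∩ B = {15}
(A ∩ B) ∩ C = {15}

A ∩ B ∩ C = {15}


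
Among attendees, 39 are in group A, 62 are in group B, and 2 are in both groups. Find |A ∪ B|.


|A ∪ B| = |A| + |B| - |A ∩ B|
= 39 + 62 - 2
= 99

|A ∪ B| = 99


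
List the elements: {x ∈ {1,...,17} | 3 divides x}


Checking each candidate:
Condition: multiples of 3 in {1,...,17}
Result = {3, 6, 9, 12, 15}

{3, 6, 9, 12, 15}


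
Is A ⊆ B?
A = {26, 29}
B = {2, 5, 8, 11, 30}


A ⊆ B means every element of A is in B.
Elements in A not in B: {26, 29}
So A ⊄ B.

No, A ⊄ B


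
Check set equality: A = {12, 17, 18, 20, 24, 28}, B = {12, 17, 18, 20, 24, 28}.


Two sets are equal iff they have exactly the same elements.
A = {12, 17, 18, 20, 24, 28}
B = {12, 17, 18, 20, 24, 28}
Same elements → A = B

Yes, A = B


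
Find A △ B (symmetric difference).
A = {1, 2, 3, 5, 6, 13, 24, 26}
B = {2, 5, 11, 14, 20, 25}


A △ B = (A \ B) ∪ (B \ A) = elements in exactly one of A or B
A \ B = {1, 3, 6, 13, 24, 26}
B \ A = {11, 14, 20, 25}
A △ B = {1, 3, 6, 11, 13, 14, 20, 24, 25, 26}

A △ B = {1, 3, 6, 11, 13, 14, 20, 24, 25, 26}


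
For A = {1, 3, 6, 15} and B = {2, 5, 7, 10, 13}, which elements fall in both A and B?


A = {1, 3, 6, 15}
B = {2, 5, 7, 10, 13}
Region: in both A and B
Elements: ∅

Elements in both A and B: ∅


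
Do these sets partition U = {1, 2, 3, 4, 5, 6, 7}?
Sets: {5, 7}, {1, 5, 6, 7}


A partition requires: (1) non-empty parts, (2) pairwise disjoint, (3) union = U
Parts: {5, 7}, {1, 5, 6, 7}
Union of parts: {1, 5, 6, 7}
U = {1, 2, 3, 4, 5, 6, 7}
All non-empty? True
Pairwise disjoint? False
Covers U? False

No, not a valid partition


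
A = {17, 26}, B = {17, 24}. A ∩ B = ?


A ∩ B = elements in both A and B
A = {17, 26}
B = {17, 24}
A ∩ B = {17}

A ∩ B = {17}


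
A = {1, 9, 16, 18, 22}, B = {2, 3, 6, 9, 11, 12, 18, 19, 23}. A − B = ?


A \ B = elements in A but not in B
A = {1, 9, 16, 18, 22}
B = {2, 3, 6, 9, 11, 12, 18, 19, 23}
Remove from A any elements in B
A \ B = {1, 16, 22}

A \ B = {1, 16, 22}


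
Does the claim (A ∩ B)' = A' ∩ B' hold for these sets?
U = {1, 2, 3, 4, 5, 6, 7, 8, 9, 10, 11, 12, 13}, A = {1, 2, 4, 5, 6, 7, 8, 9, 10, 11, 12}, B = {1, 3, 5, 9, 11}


LHS: A ∩ B = {1, 5, 9, 11}
(A ∩ B)' = U \ (A ∩ B) = {2, 3, 4, 6, 7, 8, 10, 12, 13}
A' = {3, 13}, B' = {2, 4, 6, 7, 8, 10, 12, 13}
Claimed RHS: A' ∩ B' = {13}
Identity is INVALID: LHS = {2, 3, 4, 6, 7, 8, 10, 12, 13} but the RHS claimed here equals {13}. The correct form is (A ∩ B)' = A' ∪ B'.

Identity is invalid: (A ∩ B)' = {2, 3, 4, 6, 7, 8, 10, 12, 13} but A' ∩ B' = {13}. The correct De Morgan law is (A ∩ B)' = A' ∪ B'.


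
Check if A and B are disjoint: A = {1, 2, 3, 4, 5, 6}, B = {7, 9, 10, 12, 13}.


Disjoint means A ∩ B = ∅.
A ∩ B = ∅
A ∩ B = ∅, so A and B are disjoint.

Yes, A and B are disjoint


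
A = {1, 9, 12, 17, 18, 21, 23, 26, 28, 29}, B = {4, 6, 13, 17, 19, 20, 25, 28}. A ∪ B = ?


A ∪ B = all elements in A or B (or both)
A = {1, 9, 12, 17, 18, 21, 23, 26, 28, 29}
B = {4, 6, 13, 17, 19, 20, 25, 28}
A ∪ B = {1, 4, 6, 9, 12, 13, 17, 18, 19, 20, 21, 23, 25, 26, 28, 29}

A ∪ B = {1, 4, 6, 9, 12, 13, 17, 18, 19, 20, 21, 23, 25, 26, 28, 29}


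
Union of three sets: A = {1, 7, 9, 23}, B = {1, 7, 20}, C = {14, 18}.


A ∪ B = {1, 7, 9, 20, 23}
(A ∪ B) ∪ C = {1, 7, 9, 14, 18, 20, 23}

A ∪ B ∪ C = {1, 7, 9, 14, 18, 20, 23}


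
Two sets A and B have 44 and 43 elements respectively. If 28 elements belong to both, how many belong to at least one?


|A ∪ B| = |A| + |B| - |A ∩ B|
= 44 + 43 - 28
= 59

|A ∪ B| = 59


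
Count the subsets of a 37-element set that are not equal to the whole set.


Total subsets = 2^n = 2^37 = 137438953472
Proper subsets exclude the set itself: 2^n - 1
= 137438953472 - 1
= 137438953471

Number of proper subsets = 137438953471


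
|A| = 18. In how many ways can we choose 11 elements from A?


C(n,k) = n! / (k!(n-k)!)
C(18,11) = 18! / (11!7!)
= 31824

C(18,11) = 31824


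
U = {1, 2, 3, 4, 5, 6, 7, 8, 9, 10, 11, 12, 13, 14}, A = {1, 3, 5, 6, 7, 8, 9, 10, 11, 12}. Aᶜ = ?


Aᶜ = U \ A = elements in U but not in A
U = {1, 2, 3, 4, 5, 6, 7, 8, 9, 10, 11, 12, 13, 14}
A = {1, 3, 5, 6, 7, 8, 9, 10, 11, 12}
Aᶜ = {2, 4, 13, 14}

Aᶜ = {2, 4, 13, 14}


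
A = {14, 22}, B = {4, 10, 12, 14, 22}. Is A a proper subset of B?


A ⊂ B requires: A ⊆ B AND A ≠ B.
A ⊆ B? Yes
A = B? No
A ⊂ B: Yes (A is a proper subset of B)

Yes, A ⊂ B


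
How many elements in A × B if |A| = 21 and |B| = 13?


|A × B| = |A| × |B|
= 21 × 13
= 273

|A × B| = 273


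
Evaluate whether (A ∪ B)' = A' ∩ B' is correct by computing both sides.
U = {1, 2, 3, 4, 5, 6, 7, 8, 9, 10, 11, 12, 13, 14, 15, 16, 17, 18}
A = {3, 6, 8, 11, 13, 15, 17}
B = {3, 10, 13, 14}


LHS: A ∪ B = {3, 6, 8, 10, 11, 13, 14, 15, 17}
(A ∪ B)' = U \ (A ∪ B) = {1, 2, 4, 5, 7, 9, 12, 16, 18}
A' = {1, 2, 4, 5, 7, 9, 10, 12, 14, 16, 18}, B' = {1, 2, 4, 5, 6, 7, 8, 9, 11, 12, 15, 16, 17, 18}
Claimed RHS: A' ∩ B' = {1, 2, 4, 5, 7, 9, 12, 16, 18}
Identity is VALID: LHS = RHS = {1, 2, 4, 5, 7, 9, 12, 16, 18} ✓

Identity is valid. (A ∪ B)' = A' ∩ B' = {1, 2, 4, 5, 7, 9, 12, 16, 18}


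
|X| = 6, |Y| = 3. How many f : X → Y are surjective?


n = |X| = 6, k = |Y| = 3. Surjections via inclusion-exclusion:
S(n,k) = Σ(-1)^i × C(k,i) × (k-i)^n, i=0 to k
i=0: (-1)^0×C(3,0)×3^6 = 729
i=1: (-1)^1×C(3,1)×2^6 = -192
i=2: (-1)^2×C(3,2)×1^6 = 3
i=3: (-1)^3×C(3,3)×0^6 = 0
Total = 540

Number of surjections = 540


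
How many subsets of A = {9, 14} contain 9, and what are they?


A subset of A contains 9 iff the remaining 1 elements form any subset of A \ {9}.
Count: 2^(n-1) = 2^1 = 2
Subsets containing 9: {9}, {9, 14}

Subsets containing 9 (2 total): {9}, {9, 14}


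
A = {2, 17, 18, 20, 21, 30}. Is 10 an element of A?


A = {2, 17, 18, 20, 21, 30}
Checking if 10 is in A
10 is not in A → False

10 ∉ A


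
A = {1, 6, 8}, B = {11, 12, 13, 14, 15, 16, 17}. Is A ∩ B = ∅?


Disjoint means A ∩ B = ∅.
A ∩ B = ∅
A ∩ B = ∅, so A and B are disjoint.

Yes, A and B are disjoint


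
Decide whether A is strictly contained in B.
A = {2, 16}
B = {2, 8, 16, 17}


A ⊂ B requires: A ⊆ B AND A ≠ B.
A ⊆ B? Yes
A = B? No
A ⊂ B: Yes (A is a proper subset of B)

Yes, A ⊂ B


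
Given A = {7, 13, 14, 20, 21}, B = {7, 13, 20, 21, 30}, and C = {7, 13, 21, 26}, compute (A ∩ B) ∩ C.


A ∩ B = {7, 13, 20, 21}
(A ∩ B) ∩ C = {7, 13, 21}

A ∩ B ∩ C = {7, 13, 21}


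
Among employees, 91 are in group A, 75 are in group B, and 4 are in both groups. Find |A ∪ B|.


|A ∪ B| = |A| + |B| - |A ∩ B|
= 91 + 75 - 4
= 162

|A ∪ B| = 162


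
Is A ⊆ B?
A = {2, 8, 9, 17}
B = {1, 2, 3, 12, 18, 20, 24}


A ⊆ B means every element of A is in B.
Elements in A not in B: {8, 9, 17}
So A ⊄ B.

No, A ⊄ B


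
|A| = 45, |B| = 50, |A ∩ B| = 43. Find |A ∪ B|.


|A ∪ B| = |A| + |B| - |A ∩ B|
= 45 + 50 - 43
= 52

|A ∪ B| = 52


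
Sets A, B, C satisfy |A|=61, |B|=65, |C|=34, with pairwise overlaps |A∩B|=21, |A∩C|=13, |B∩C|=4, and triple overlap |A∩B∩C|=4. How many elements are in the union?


|A∪B∪C| = |A|+|B|+|C| - |A∩B|-|A∩C|-|B∩C| + |A∩B∩C|
= 61+65+34 - 21-13-4 + 4
= 160 - 38 + 4
= 126

|A ∪ B ∪ C| = 126


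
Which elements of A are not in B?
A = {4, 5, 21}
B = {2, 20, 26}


A \ B = elements in A but not in B
A = {4, 5, 21}
B = {2, 20, 26}
Remove from A any elements in B
A \ B = {4, 5, 21}

A \ B = {4, 5, 21}


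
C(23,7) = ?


C(n,k) = n! / (k!(n-k)!)
C(23,7) = 23! / (7!16!)
= 245157

C(23,7) = 245157


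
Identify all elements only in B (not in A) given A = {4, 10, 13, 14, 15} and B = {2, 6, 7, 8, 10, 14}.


A = {4, 10, 13, 14, 15}
B = {2, 6, 7, 8, 10, 14}
Region: only in B (not in A)
Elements: {2, 6, 7, 8}

Elements only in B (not in A): {2, 6, 7, 8}


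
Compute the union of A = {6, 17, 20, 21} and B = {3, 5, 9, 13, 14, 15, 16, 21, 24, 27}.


A ∪ B = all elements in A or B (or both)
A = {6, 17, 20, 21}
B = {3, 5, 9, 13, 14, 15, 16, 21, 24, 27}
A ∪ B = {3, 5, 6, 9, 13, 14, 15, 16, 17, 20, 21, 24, 27}

A ∪ B = {3, 5, 6, 9, 13, 14, 15, 16, 17, 20, 21, 24, 27}


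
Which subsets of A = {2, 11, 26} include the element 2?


A subset of A contains 2 iff the remaining 2 elements form any subset of A \ {2}.
Count: 2^(n-1) = 2^2 = 4
Subsets containing 2: {2}, {2, 11}, {2, 26}, {2, 11, 26}

Subsets containing 2 (4 total): {2}, {2, 11}, {2, 26}, {2, 11, 26}


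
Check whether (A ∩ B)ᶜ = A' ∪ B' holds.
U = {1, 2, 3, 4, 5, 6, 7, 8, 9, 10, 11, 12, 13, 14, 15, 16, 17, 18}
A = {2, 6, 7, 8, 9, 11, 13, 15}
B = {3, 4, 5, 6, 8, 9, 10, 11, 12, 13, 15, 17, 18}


LHS: A ∩ B = {6, 8, 9, 11, 13, 15}
(A ∩ B)' = U \ (A ∩ B) = {1, 2, 3, 4, 5, 7, 10, 12, 14, 16, 17, 18}
A' = {1, 3, 4, 5, 10, 12, 14, 16, 17, 18}, B' = {1, 2, 7, 14, 16}
Claimed RHS: A' ∪ B' = {1, 2, 3, 4, 5, 7, 10, 12, 14, 16, 17, 18}
Identity is VALID: LHS = RHS = {1, 2, 3, 4, 5, 7, 10, 12, 14, 16, 17, 18} ✓

Identity is valid. (A ∩ B)' = A' ∪ B' = {1, 2, 3, 4, 5, 7, 10, 12, 14, 16, 17, 18}


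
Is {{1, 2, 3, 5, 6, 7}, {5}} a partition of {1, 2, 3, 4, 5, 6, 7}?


A partition requires: (1) non-empty parts, (2) pairwise disjoint, (3) union = U
Parts: {1, 2, 3, 5, 6, 7}, {5}
Union of parts: {1, 2, 3, 5, 6, 7}
U = {1, 2, 3, 4, 5, 6, 7}
All non-empty? True
Pairwise disjoint? False
Covers U? False

No, not a valid partition


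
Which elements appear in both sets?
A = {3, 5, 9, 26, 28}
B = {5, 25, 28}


A ∩ B = elements in both A and B
A = {3, 5, 9, 26, 28}
B = {5, 25, 28}
A ∩ B = {5, 28}

A ∩ B = {5, 28}


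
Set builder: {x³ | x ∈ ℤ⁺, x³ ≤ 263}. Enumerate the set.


Checking each candidate:
Condition: positive perfect cubes ≤ 263
Result = {1, 8, 27, 64, 125, 216}

{1, 8, 27, 64, 125, 216}


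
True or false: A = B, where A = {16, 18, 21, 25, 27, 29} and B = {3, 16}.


Two sets are equal iff they have exactly the same elements.
A = {16, 18, 21, 25, 27, 29}
B = {3, 16}
Differences: {3, 18, 21, 25, 27, 29}
A ≠ B

No, A ≠ B


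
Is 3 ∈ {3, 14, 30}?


A = {3, 14, 30}
Checking if 3 is in A
3 is in A → True

3 ∈ A


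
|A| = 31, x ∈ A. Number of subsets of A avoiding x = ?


Subsets of A avoiding x are subsets of A \ {x}, which has 30 elements.
Count = 2^(n-1) = 2^30
= 1073741824

Number of subsets avoiding x = 1073741824


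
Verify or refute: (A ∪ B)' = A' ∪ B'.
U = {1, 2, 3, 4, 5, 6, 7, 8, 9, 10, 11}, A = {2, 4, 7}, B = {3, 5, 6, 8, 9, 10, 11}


LHS: A ∪ B = {2, 3, 4, 5, 6, 7, 8, 9, 10, 11}
(A ∪ B)' = U \ (A ∪ B) = {1}
A' = {1, 3, 5, 6, 8, 9, 10, 11}, B' = {1, 2, 4, 7}
Claimed RHS: A' ∪ B' = {1, 2, 3, 4, 5, 6, 7, 8, 9, 10, 11}
Identity is INVALID: LHS = {1} but the RHS claimed here equals {1, 2, 3, 4, 5, 6, 7, 8, 9, 10, 11}. The correct form is (A ∪ B)' = A' ∩ B'.

Identity is invalid: (A ∪ B)' = {1} but A' ∪ B' = {1, 2, 3, 4, 5, 6, 7, 8, 9, 10, 11}. The correct De Morgan law is (A ∪ B)' = A' ∩ B'.


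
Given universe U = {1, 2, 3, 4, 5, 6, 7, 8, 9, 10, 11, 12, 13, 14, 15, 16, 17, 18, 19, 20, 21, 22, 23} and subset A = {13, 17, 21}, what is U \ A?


Aᶜ = U \ A = elements in U but not in A
U = {1, 2, 3, 4, 5, 6, 7, 8, 9, 10, 11, 12, 13, 14, 15, 16, 17, 18, 19, 20, 21, 22, 23}
A = {13, 17, 21}
Aᶜ = {1, 2, 3, 4, 5, 6, 7, 8, 9, 10, 11, 12, 14, 15, 16, 18, 19, 20, 22, 23}

Aᶜ = {1, 2, 3, 4, 5, 6, 7, 8, 9, 10, 11, 12, 14, 15, 16, 18, 19, 20, 22, 23}


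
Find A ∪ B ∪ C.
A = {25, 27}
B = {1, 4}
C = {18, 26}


A ∪ B = {1, 4, 25, 27}
(A ∪ B) ∪ C = {1, 4, 18, 25, 26, 27}

A ∪ B ∪ C = {1, 4, 18, 25, 26, 27}


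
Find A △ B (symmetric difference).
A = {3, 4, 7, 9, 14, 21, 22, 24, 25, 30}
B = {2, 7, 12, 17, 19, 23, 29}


A △ B = (A \ B) ∪ (B \ A) = elements in exactly one of A or B
A \ B = {3, 4, 9, 14, 21, 22, 24, 25, 30}
B \ A = {2, 12, 17, 19, 23, 29}
A △ B = {2, 3, 4, 9, 12, 14, 17, 19, 21, 22, 23, 24, 25, 29, 30}

A △ B = {2, 3, 4, 9, 12, 14, 17, 19, 21, 22, 23, 24, 25, 29, 30}


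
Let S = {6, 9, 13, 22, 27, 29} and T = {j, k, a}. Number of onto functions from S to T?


n = |S| = 6, k = |T| = 3. Surjections via inclusion-exclusion:
S(n,k) = Σ(-1)^i × C(k,i) × (k-i)^n, i=0 to k
i=0: (-1)^0×C(3,0)×3^6 = 729
i=1: (-1)^1×C(3,1)×2^6 = -192
i=2: (-1)^2×C(3,2)×1^6 = 3
i=3: (-1)^3×C(3,3)×0^6 = 0
Total = 540

Number of surjections = 540


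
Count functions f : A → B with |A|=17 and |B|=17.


Each of |A| = 17 inputs maps to any of |B| = 17 outputs.
# functions = |B|^|A| = 17^17
= 827240261886336764177

Number of functions = 827240261886336764177


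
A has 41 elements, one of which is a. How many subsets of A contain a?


Subsets of A containing a correspond to subsets of A \ {a}, which has 40 elements.
Count = 2^(n-1) = 2^40
= 1099511627776

Number of subsets containing a = 1099511627776


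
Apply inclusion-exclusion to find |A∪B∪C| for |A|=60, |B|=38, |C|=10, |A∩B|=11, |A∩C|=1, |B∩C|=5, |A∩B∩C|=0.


|A∪B∪C| = |A|+|B|+|C| - |A∩B|-|A∩C|-|B∩C| + |A∩B∩C|
= 60+38+10 - 11-1-5 + 0
= 108 - 17 + 0
= 91

|A ∪ B ∪ C| = 91


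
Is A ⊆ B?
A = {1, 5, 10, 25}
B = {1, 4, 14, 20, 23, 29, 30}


A ⊆ B means every element of A is in B.
Elements in A not in B: {5, 10, 25}
So A ⊄ B.

No, A ⊄ B


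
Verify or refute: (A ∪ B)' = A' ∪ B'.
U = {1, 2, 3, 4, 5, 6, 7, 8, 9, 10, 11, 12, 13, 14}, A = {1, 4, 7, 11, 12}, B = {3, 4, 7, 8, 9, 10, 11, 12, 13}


LHS: A ∪ B = {1, 3, 4, 7, 8, 9, 10, 11, 12, 13}
(A ∪ B)' = U \ (A ∪ B) = {2, 5, 6, 14}
A' = {2, 3, 5, 6, 8, 9, 10, 13, 14}, B' = {1, 2, 5, 6, 14}
Claimed RHS: A' ∪ B' = {1, 2, 3, 5, 6, 8, 9, 10, 13, 14}
Identity is INVALID: LHS = {2, 5, 6, 14} but the RHS claimed here equals {1, 2, 3, 5, 6, 8, 9, 10, 13, 14}. The correct form is (A ∪ B)' = A' ∩ B'.

Identity is invalid: (A ∪ B)' = {2, 5, 6, 14} but A' ∪ B' = {1, 2, 3, 5, 6, 8, 9, 10, 13, 14}. The correct De Morgan law is (A ∪ B)' = A' ∩ B'.


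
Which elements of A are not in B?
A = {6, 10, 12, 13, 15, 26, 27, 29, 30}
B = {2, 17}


A \ B = elements in A but not in B
A = {6, 10, 12, 13, 15, 26, 27, 29, 30}
B = {2, 17}
Remove from A any elements in B
A \ B = {6, 10, 12, 13, 15, 26, 27, 29, 30}

A \ B = {6, 10, 12, 13, 15, 26, 27, 29, 30}


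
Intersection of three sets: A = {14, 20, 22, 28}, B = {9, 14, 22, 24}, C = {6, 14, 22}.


A ∩ B = {14, 22}
(A ∩ B) ∩ C = {14, 22}

A ∩ B ∩ C = {14, 22}


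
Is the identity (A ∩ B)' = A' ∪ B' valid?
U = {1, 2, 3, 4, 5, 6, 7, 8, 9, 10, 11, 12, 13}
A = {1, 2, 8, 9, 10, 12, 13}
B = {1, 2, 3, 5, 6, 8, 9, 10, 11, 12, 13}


LHS: A ∩ B = {1, 2, 8, 9, 10, 12, 13}
(A ∩ B)' = U \ (A ∩ B) = {3, 4, 5, 6, 7, 11}
A' = {3, 4, 5, 6, 7, 11}, B' = {4, 7}
Claimed RHS: A' ∪ B' = {3, 4, 5, 6, 7, 11}
Identity is VALID: LHS = RHS = {3, 4, 5, 6, 7, 11} ✓

Identity is valid. (A ∩ B)' = A' ∪ B' = {3, 4, 5, 6, 7, 11}


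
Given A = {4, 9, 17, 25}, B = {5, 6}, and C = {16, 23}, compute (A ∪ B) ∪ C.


A ∪ B = {4, 5, 6, 9, 17, 25}
(A ∪ B) ∪ C = {4, 5, 6, 9, 16, 17, 23, 25}

A ∪ B ∪ C = {4, 5, 6, 9, 16, 17, 23, 25}


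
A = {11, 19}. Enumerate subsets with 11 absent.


A subset of A that omits 11 is a subset of A \ {11}, so there are 2^(n-1) = 2^1 = 2 of them.
Subsets excluding 11: ∅, {19}

Subsets excluding 11 (2 total): ∅, {19}


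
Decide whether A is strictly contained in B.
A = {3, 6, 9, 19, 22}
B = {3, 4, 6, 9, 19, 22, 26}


A ⊂ B requires: A ⊆ B AND A ≠ B.
A ⊆ B? Yes
A = B? No
A ⊂ B: Yes (A is a proper subset of B)

Yes, A ⊂ B


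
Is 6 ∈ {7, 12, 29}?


A = {7, 12, 29}
Checking if 6 is in A
6 is not in A → False

6 ∉ A


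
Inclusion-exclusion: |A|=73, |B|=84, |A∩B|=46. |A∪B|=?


|A ∪ B| = |A| + |B| - |A ∩ B|
= 73 + 84 - 46
= 111

|A ∪ B| = 111


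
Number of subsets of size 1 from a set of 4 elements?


C(n,k) = n! / (k!(n-k)!)
C(4,1) = 4! / (1!3!)
= 4

C(4,1) = 4


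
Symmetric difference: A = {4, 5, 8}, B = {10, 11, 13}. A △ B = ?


A △ B = (A \ B) ∪ (B \ A) = elements in exactly one of A or B
A \ B = {4, 5, 8}
B \ A = {10, 11, 13}
A △ B = {4, 5, 8, 10, 11, 13}

A △ B = {4, 5, 8, 10, 11, 13}


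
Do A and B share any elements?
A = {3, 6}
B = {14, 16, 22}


Disjoint means A ∩ B = ∅.
A ∩ B = ∅
A ∩ B = ∅, so A and B are disjoint.

No — A and B share no elements (A ∩ B = ∅), so they are disjoint


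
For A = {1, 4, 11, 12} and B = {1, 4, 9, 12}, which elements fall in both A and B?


A = {1, 4, 11, 12}
B = {1, 4, 9, 12}
Region: in both A and B
Elements: {1, 4, 12}

Elements in both A and B: {1, 4, 12}


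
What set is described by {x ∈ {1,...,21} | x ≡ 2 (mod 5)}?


Checking each candidate:
Condition: x in {1,...,21} with x ≡ 2 (mod 5)
Result = {2, 7, 12, 17}

{2, 7, 12, 17}


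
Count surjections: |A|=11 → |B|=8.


n = |A| = 11, k = |B| = 8. Surjections via inclusion-exclusion:
S(n,k) = Σ(-1)^i × C(k,i) × (k-i)^n, i=0 to k
i=0: (-1)^0×C(8,0)×8^11 = 8589934592
i=1: (-1)^1×C(8,1)×7^11 = -15818613944
i=2: (-1)^2×C(8,2)×6^11 = 10158317568
i=3: (-1)^3×C(8,3)×5^11 = -2734375000
i=4: (-1)^4×C(8,4)×4^11 = 293601280
i=5: (-1)^5×C(8,5)×3^11 = -9920232
i=6: (-1)^6×C(8,6)×2^11 = 57344
i=7: (-1)^7×C(8,7)×1^11 = -8
i=8: (-1)^8×C(8,8)×0^11 = 0
Total = 479001600

Number of surjections = 479001600


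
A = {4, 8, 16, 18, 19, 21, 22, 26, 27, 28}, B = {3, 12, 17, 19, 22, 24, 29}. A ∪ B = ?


A ∪ B = all elements in A or B (or both)
A = {4, 8, 16, 18, 19, 21, 22, 26, 27, 28}
B = {3, 12, 17, 19, 22, 24, 29}
A ∪ B = {3, 4, 8, 12, 16, 17, 18, 19, 21, 22, 24, 26, 27, 28, 29}

A ∪ B = {3, 4, 8, 12, 16, 17, 18, 19, 21, 22, 24, 26, 27, 28, 29}


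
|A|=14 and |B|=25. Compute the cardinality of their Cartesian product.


|A × B| = |A| × |B|
= 14 × 25
= 350

|A × B| = 350


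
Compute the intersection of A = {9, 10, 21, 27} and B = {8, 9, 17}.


A ∩ B = elements in both A and B
A = {9, 10, 21, 27}
B = {8, 9, 17}
A ∩ B = {9}

A ∩ B = {9}


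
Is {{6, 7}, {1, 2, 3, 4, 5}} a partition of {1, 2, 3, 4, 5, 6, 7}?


A partition requires: (1) non-empty parts, (2) pairwise disjoint, (3) union = U
Parts: {6, 7}, {1, 2, 3, 4, 5}
Union of parts: {1, 2, 3, 4, 5, 6, 7}
U = {1, 2, 3, 4, 5, 6, 7}
All non-empty? True
Pairwise disjoint? True
Covers U? True

Yes, valid partition


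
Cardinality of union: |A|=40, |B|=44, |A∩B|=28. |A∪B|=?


|A ∪ B| = |A| + |B| - |A ∩ B|
= 40 + 44 - 28
= 56

|A ∪ B| = 56


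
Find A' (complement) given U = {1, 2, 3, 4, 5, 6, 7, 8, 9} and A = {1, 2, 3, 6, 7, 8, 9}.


Aᶜ = U \ A = elements in U but not in A
U = {1, 2, 3, 4, 5, 6, 7, 8, 9}
A = {1, 2, 3, 6, 7, 8, 9}
Aᶜ = {4, 5}

Aᶜ = {4, 5}


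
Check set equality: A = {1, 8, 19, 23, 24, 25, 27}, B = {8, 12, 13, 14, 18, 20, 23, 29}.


Two sets are equal iff they have exactly the same elements.
A = {1, 8, 19, 23, 24, 25, 27}
B = {8, 12, 13, 14, 18, 20, 23, 29}
Differences: {1, 12, 13, 14, 18, 19, 20, 24, 25, 27, 29}
A ≠ B

No, A ≠ B


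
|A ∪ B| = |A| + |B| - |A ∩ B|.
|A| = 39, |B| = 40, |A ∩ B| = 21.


|A ∪ B| = |A| + |B| - |A ∩ B|
= 39 + 40 - 21
= 58

|A ∪ B| = 58


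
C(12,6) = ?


C(n,k) = n! / (k!(n-k)!)
C(12,6) = 12! / (6!6!)
= 924

C(12,6) = 924


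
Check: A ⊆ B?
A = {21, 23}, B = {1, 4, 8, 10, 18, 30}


A ⊆ B means every element of A is in B.
Elements in A not in B: {21, 23}
So A ⊄ B.

No, A ⊄ B


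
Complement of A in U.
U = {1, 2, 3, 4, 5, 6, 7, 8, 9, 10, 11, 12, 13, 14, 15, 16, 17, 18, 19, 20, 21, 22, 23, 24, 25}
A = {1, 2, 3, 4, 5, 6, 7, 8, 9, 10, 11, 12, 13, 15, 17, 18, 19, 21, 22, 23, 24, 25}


Aᶜ = U \ A = elements in U but not in A
U = {1, 2, 3, 4, 5, 6, 7, 8, 9, 10, 11, 12, 13, 14, 15, 16, 17, 18, 19, 20, 21, 22, 23, 24, 25}
A = {1, 2, 3, 4, 5, 6, 7, 8, 9, 10, 11, 12, 13, 15, 17, 18, 19, 21, 22, 23, 24, 25}
Aᶜ = {14, 16, 20}

Aᶜ = {14, 16, 20}


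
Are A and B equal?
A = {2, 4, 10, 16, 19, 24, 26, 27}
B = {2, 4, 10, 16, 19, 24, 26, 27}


Two sets are equal iff they have exactly the same elements.
A = {2, 4, 10, 16, 19, 24, 26, 27}
B = {2, 4, 10, 16, 19, 24, 26, 27}
Same elements → A = B

Yes, A = B


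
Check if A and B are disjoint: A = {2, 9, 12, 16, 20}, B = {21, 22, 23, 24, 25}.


Disjoint means A ∩ B = ∅.
A ∩ B = ∅
A ∩ B = ∅, so A and B are disjoint.

Yes, A and B are disjoint


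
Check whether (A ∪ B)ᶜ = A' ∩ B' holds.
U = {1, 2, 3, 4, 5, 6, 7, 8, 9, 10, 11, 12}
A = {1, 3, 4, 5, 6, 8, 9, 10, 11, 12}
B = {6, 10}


LHS: A ∪ B = {1, 3, 4, 5, 6, 8, 9, 10, 11, 12}
(A ∪ B)' = U \ (A ∪ B) = {2, 7}
A' = {2, 7}, B' = {1, 2, 3, 4, 5, 7, 8, 9, 11, 12}
Claimed RHS: A' ∩ B' = {2, 7}
Identity is VALID: LHS = RHS = {2, 7} ✓

Identity is valid. (A ∪ B)' = A' ∩ B' = {2, 7}


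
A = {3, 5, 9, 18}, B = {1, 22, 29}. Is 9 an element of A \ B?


A = {3, 5, 9, 18}, B = {1, 22, 29}
A \ B = elements in A but not in B
A \ B = {3, 5, 9, 18}
Checking if 9 ∈ A \ B
9 is in A \ B → True

9 ∈ A \ B


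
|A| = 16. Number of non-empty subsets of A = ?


Total subsets = 2^n = 2^16 = 65536
Non-empty subsets exclude the empty set: 2^n - 1
= 65536 - 1
= 65535

Number of non-empty subsets = 65535


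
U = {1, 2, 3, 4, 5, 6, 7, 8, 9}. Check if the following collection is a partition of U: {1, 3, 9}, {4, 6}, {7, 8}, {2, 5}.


A partition requires: (1) non-empty parts, (2) pairwise disjoint, (3) union = U
Parts: {1, 3, 9}, {4, 6}, {7, 8}, {2, 5}
Union of parts: {1, 2, 3, 4, 5, 6, 7, 8, 9}
U = {1, 2, 3, 4, 5, 6, 7, 8, 9}
All non-empty? True
Pairwise disjoint? True
Covers U? True

Yes, valid partition


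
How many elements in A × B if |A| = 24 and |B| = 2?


|A × B| = |A| × |B|
= 24 × 2
= 48

|A × B| = 48


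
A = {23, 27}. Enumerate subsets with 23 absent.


A subset of A that omits 23 is a subset of A \ {23}, so there are 2^(n-1) = 2^1 = 2 of them.
Subsets excluding 23: ∅, {27}

Subsets excluding 23 (2 total): ∅, {27}


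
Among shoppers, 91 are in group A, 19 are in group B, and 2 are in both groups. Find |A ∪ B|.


|A ∪ B| = |A| + |B| - |A ∩ B|
= 91 + 19 - 2
= 108

|A ∪ B| = 108


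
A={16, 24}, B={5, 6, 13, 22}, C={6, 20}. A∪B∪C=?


A ∪ B = {5, 6, 13, 16, 22, 24}
(A ∪ B) ∪ C = {5, 6, 13, 16, 20, 22, 24}

A ∪ B ∪ C = {5, 6, 13, 16, 20, 22, 24}


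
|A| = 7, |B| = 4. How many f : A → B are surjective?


n = |A| = 7, k = |B| = 4. Surjections via inclusion-exclusion:
S(n,k) = Σ(-1)^i × C(k,i) × (k-i)^n, i=0 to k
i=0: (-1)^0×C(4,0)×4^7 = 16384
i=1: (-1)^1×C(4,1)×3^7 = -8748
i=2: (-1)^2×C(4,2)×2^7 = 768
i=3: (-1)^3×C(4,3)×1^7 = -4
i=4: (-1)^4×C(4,4)×0^7 = 0
Total = 8400

Number of surjections = 8400


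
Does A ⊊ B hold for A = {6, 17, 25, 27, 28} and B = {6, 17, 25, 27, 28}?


A ⊂ B requires: A ⊆ B AND A ≠ B.
A ⊆ B? Yes
A = B? Yes
A = B, so A is not a PROPER subset.

No, A is not a proper subset of B


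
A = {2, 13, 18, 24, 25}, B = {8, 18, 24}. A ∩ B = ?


A ∩ B = elements in both A and B
A = {2, 13, 18, 24, 25}
B = {8, 18, 24}
A ∩ B = {18, 24}

A ∩ B = {18, 24}


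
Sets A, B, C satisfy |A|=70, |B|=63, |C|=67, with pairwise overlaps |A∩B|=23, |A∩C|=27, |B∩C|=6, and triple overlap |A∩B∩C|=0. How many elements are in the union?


|A∪B∪C| = |A|+|B|+|C| - |A∩B|-|A∩C|-|B∩C| + |A∩B∩C|
= 70+63+67 - 23-27-6 + 0
= 200 - 56 + 0
= 144

|A ∪ B ∪ C| = 144


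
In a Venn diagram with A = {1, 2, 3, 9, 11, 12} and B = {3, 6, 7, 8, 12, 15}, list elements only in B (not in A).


A = {1, 2, 3, 9, 11, 12}
B = {3, 6, 7, 8, 12, 15}
Region: only in B (not in A)
Elements: {6, 7, 8, 15}

Elements only in B (not in A): {6, 7, 8, 15}


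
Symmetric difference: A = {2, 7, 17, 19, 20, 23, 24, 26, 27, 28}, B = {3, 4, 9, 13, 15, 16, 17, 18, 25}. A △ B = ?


A △ B = (A \ B) ∪ (B \ A) = elements in exactly one of A or B
A \ B = {2, 7, 19, 20, 23, 24, 26, 27, 28}
B \ A = {3, 4, 9, 13, 15, 16, 18, 25}
A △ B = {2, 3, 4, 7, 9, 13, 15, 16, 18, 19, 20, 23, 24, 25, 26, 27, 28}

A △ B = {2, 3, 4, 7, 9, 13, 15, 16, 18, 19, 20, 23, 24, 25, 26, 27, 28}


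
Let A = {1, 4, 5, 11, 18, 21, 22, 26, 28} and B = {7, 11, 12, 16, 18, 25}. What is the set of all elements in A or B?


A ∪ B = all elements in A or B (or both)
A = {1, 4, 5, 11, 18, 21, 22, 26, 28}
B = {7, 11, 12, 16, 18, 25}
A ∪ B = {1, 4, 5, 7, 11, 12, 16, 18, 21, 22, 25, 26, 28}

A ∪ B = {1, 4, 5, 7, 11, 12, 16, 18, 21, 22, 25, 26, 28}


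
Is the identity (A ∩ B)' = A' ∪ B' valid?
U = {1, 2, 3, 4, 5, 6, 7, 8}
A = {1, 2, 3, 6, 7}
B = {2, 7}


LHS: A ∩ B = {2, 7}
(A ∩ B)' = U \ (A ∩ B) = {1, 3, 4, 5, 6, 8}
A' = {4, 5, 8}, B' = {1, 3, 4, 5, 6, 8}
Claimed RHS: A' ∪ B' = {1, 3, 4, 5, 6, 8}
Identity is VALID: LHS = RHS = {1, 3, 4, 5, 6, 8} ✓

Identity is valid. (A ∩ B)' = A' ∪ B' = {1, 3, 4, 5, 6, 8}


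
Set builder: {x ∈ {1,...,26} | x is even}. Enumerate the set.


Checking each candidate:
Condition: even numbers in {1,...,26}
Result = {2, 4, 6, 8, 10, 12, 14, 16, 18, 20, 22, 24, 26}

{2, 4, 6, 8, 10, 12, 14, 16, 18, 20, 22, 24, 26}


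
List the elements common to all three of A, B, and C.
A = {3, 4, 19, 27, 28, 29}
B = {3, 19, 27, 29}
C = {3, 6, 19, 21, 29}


A ∩ B = {3, 19, 27, 29}
(A ∩ B) ∩ C = {3, 19, 29}

A ∩ B ∩ C = {3, 19, 29}


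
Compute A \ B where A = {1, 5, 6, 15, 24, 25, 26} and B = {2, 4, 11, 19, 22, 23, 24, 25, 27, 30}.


A \ B = elements in A but not in B
A = {1, 5, 6, 15, 24, 25, 26}
B = {2, 4, 11, 19, 22, 23, 24, 25, 27, 30}
Remove from A any elements in B
A \ B = {1, 5, 6, 15, 26}

A \ B = {1, 5, 6, 15, 26}


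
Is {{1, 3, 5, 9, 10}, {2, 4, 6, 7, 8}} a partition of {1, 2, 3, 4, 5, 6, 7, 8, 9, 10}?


A partition requires: (1) non-empty parts, (2) pairwise disjoint, (3) union = U
Parts: {1, 3, 5, 9, 10}, {2, 4, 6, 7, 8}
Union of parts: {1, 2, 3, 4, 5, 6, 7, 8, 9, 10}
U = {1, 2, 3, 4, 5, 6, 7, 8, 9, 10}
All non-empty? True
Pairwise disjoint? True
Covers U? True

Yes, valid partition


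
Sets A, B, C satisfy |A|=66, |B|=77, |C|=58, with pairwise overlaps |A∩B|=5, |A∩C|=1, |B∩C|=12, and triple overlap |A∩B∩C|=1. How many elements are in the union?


|A∪B∪C| = |A|+|B|+|C| - |A∩B|-|A∩C|-|B∩C| + |A∩B∩C|
= 66+77+58 - 5-1-12 + 1
= 201 - 18 + 1
= 184

|A ∪ B ∪ C| = 184


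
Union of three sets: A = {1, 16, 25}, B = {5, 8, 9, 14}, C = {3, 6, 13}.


A ∪ B = {1, 5, 8, 9, 14, 16, 25}
(A ∪ B) ∪ C = {1, 3, 5, 6, 8, 9, 13, 14, 16, 25}

A ∪ B ∪ C = {1, 3, 5, 6, 8, 9, 13, 14, 16, 25}


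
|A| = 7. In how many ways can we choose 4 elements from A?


C(n,k) = n! / (k!(n-k)!)
C(7,4) = 7! / (4!3!)
= 35

C(7,4) = 35


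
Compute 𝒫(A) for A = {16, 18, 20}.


|A| = 3, so |P(A)| = 2^3 = 8
Enumerate subsets by cardinality (0 to 3):
∅, {16}, {18}, {20}, {16, 18}, {16, 20}, {18, 20}, {16, 18, 20}

P(A) has 8 subsets: ∅, {16}, {18}, {20}, {16, 18}, {16, 20}, {18, 20}, {16, 18, 20}


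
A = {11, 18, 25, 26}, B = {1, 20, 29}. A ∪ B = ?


A ∪ B = all elements in A or B (or both)
A = {11, 18, 25, 26}
B = {1, 20, 29}
A ∪ B = {1, 11, 18, 20, 25, 26, 29}

A ∪ B = {1, 11, 18, 20, 25, 26, 29}


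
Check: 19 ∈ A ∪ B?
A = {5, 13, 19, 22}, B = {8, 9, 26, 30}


A = {5, 13, 19, 22}, B = {8, 9, 26, 30}
A ∪ B = all elements in A or B
A ∪ B = {5, 8, 9, 13, 19, 22, 26, 30}
Checking if 19 ∈ A ∪ B
19 is in A ∪ B → True

19 ∈ A ∪ B


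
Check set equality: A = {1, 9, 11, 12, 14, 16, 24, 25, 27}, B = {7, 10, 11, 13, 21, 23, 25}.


Two sets are equal iff they have exactly the same elements.
A = {1, 9, 11, 12, 14, 16, 24, 25, 27}
B = {7, 10, 11, 13, 21, 23, 25}
Differences: {1, 7, 9, 10, 12, 13, 14, 16, 21, 23, 24, 27}
A ≠ B

No, A ≠ B


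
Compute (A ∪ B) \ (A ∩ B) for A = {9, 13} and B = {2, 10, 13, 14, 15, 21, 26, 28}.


A △ B = (A \ B) ∪ (B \ A) = elements in exactly one of A or B
A \ B = {9}
B \ A = {2, 10, 14, 15, 21, 26, 28}
A △ B = {2, 9, 10, 14, 15, 21, 26, 28}

A △ B = {2, 9, 10, 14, 15, 21, 26, 28}


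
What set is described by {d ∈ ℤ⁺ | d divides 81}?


Checking each candidate:
Condition: positive divisors of 81
Result = {1, 3, 9, 27, 81}

{1, 3, 9, 27, 81}


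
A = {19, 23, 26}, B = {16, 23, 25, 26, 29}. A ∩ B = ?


A ∩ B = elements in both A and B
A = {19, 23, 26}
B = {16, 23, 25, 26, 29}
A ∩ B = {23, 26}

A ∩ B = {23, 26}


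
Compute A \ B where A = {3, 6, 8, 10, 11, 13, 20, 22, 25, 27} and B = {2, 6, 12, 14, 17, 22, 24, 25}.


A \ B = elements in A but not in B
A = {3, 6, 8, 10, 11, 13, 20, 22, 25, 27}
B = {2, 6, 12, 14, 17, 22, 24, 25}
Remove from A any elements in B
A \ B = {3, 8, 10, 11, 13, 20, 27}

A \ B = {3, 8, 10, 11, 13, 20, 27}


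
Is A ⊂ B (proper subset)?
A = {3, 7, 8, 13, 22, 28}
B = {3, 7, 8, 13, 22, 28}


A ⊂ B requires: A ⊆ B AND A ≠ B.
A ⊆ B? Yes
A = B? Yes
A = B, so A is not a PROPER subset.

No, A is not a proper subset of B


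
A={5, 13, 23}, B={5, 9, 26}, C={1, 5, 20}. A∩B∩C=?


A ∩ B = {5}
(A ∩ B) ∩ C = {5}

A ∩ B ∩ C = {5}


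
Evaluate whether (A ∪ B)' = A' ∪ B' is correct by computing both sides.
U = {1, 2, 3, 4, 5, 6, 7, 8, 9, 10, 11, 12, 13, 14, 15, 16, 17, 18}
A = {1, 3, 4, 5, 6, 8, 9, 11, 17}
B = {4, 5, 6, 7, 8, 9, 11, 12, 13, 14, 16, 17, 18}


LHS: A ∪ B = {1, 3, 4, 5, 6, 7, 8, 9, 11, 12, 13, 14, 16, 17, 18}
(A ∪ B)' = U \ (A ∪ B) = {2, 10, 15}
A' = {2, 7, 10, 12, 13, 14, 15, 16, 18}, B' = {1, 2, 3, 10, 15}
Claimed RHS: A' ∪ B' = {1, 2, 3, 7, 10, 12, 13, 14, 15, 16, 18}
Identity is INVALID: LHS = {2, 10, 15} but the RHS claimed here equals {1, 2, 3, 7, 10, 12, 13, 14, 15, 16, 18}. The correct form is (A ∪ B)' = A' ∩ B'.

Identity is invalid: (A ∪ B)' = {2, 10, 15} but A' ∪ B' = {1, 2, 3, 7, 10, 12, 13, 14, 15, 16, 18}. The correct De Morgan law is (A ∪ B)' = A' ∩ B'.


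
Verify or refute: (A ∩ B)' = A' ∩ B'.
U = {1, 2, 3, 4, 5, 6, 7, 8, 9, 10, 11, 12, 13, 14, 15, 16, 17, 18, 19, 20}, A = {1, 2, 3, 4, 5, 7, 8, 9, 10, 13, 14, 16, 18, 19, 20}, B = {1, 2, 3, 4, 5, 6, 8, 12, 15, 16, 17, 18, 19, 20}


LHS: A ∩ B = {1, 2, 3, 4, 5, 8, 16, 18, 19, 20}
(A ∩ B)' = U \ (A ∩ B) = {6, 7, 9, 10, 11, 12, 13, 14, 15, 17}
A' = {6, 11, 12, 15, 17}, B' = {7, 9, 10, 11, 13, 14}
Claimed RHS: A' ∩ B' = {11}
Identity is INVALID: LHS = {6, 7, 9, 10, 11, 12, 13, 14, 15, 17} but the RHS claimed here equals {11}. The correct form is (A ∩ B)' = A' ∪ B'.

Identity is invalid: (A ∩ B)' = {6, 7, 9, 10, 11, 12, 13, 14, 15, 17} but A' ∩ B' = {11}. The correct De Morgan law is (A ∩ B)' = A' ∪ B'.


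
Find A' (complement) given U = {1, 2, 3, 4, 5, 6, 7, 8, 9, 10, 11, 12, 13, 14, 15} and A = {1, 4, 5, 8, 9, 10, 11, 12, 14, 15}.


Aᶜ = U \ A = elements in U but not in A
U = {1, 2, 3, 4, 5, 6, 7, 8, 9, 10, 11, 12, 13, 14, 15}
A = {1, 4, 5, 8, 9, 10, 11, 12, 14, 15}
Aᶜ = {2, 3, 6, 7, 13}

Aᶜ = {2, 3, 6, 7, 13}


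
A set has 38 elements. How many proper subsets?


Total subsets = 2^n = 2^38 = 274877906944
Proper subsets exclude the set itself: 2^n - 1
= 274877906944 - 1
= 274877906943

Number of proper subsets = 274877906943


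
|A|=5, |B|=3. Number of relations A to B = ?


A relation from A to B is any subset of A × B.
|A × B| = 5 × 3 = 15
# relations = 2^|A × B| = 2^15 = 32768

Number of relations = 32768


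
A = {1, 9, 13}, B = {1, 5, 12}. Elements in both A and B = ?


A = {1, 9, 13}
B = {1, 5, 12}
Region: in both A and B
Elements: {1}

Elements in both A and B: {1}


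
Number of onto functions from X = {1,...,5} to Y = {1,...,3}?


n = |X| = 5, k = |Y| = 3. Surjections via inclusion-exclusion:
S(n,k) = Σ(-1)^i × C(k,i) × (k-i)^n, i=0 to k
i=0: (-1)^0×C(3,0)×3^5 = 243
i=1: (-1)^1×C(3,1)×2^5 = -96
i=2: (-1)^2×C(3,2)×1^5 = 3
i=3: (-1)^3×C(3,3)×0^5 = 0
Total = 150

Number of surjections = 150


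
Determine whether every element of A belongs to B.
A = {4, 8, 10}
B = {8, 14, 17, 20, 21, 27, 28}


A ⊆ B means every element of A is in B.
Elements in A not in B: {4, 10}
So A ⊄ B.

No, A ⊄ B


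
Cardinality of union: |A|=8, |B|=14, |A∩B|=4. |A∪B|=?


|A ∪ B| = |A| + |B| - |A ∩ B|
= 8 + 14 - 4
= 18

|A ∪ B| = 18


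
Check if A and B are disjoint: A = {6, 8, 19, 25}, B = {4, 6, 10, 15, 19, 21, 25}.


Disjoint means A ∩ B = ∅.
A ∩ B = {6, 19, 25}
A ∩ B ≠ ∅, so A and B are NOT disjoint.

No, A and B are not disjoint (A ∩ B = {6, 19, 25})


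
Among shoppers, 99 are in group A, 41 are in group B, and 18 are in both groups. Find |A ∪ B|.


|A ∪ B| = |A| + |B| - |A ∩ B|
= 99 + 41 - 18
= 122

|A ∪ B| = 122


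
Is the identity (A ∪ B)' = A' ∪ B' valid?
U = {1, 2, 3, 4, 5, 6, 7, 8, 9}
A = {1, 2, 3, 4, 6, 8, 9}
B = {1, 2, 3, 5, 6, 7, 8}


LHS: A ∪ B = {1, 2, 3, 4, 5, 6, 7, 8, 9}
(A ∪ B)' = U \ (A ∪ B) = ∅
A' = {5, 7}, B' = {4, 9}
Claimed RHS: A' ∪ B' = {4, 5, 7, 9}
Identity is INVALID: LHS = ∅ but the RHS claimed here equals {4, 5, 7, 9}. The correct form is (A ∪ B)' = A' ∩ B'.

Identity is invalid: (A ∪ B)' = ∅ but A' ∪ B' = {4, 5, 7, 9}. The correct De Morgan law is (A ∪ B)' = A' ∩ B'.


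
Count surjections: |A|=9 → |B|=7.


n = |A| = 9, k = |B| = 7. Surjections via inclusion-exclusion:
S(n,k) = Σ(-1)^i × C(k,i) × (k-i)^n, i=0 to k
i=0: (-1)^0×C(7,0)×7^9 = 40353607
i=1: (-1)^1×C(7,1)×6^9 = -70543872
i=2: (-1)^2×C(7,2)×5^9 = 41015625
i=3: (-1)^3×C(7,3)×4^9 = -9175040
i=4: (-1)^4×C(7,4)×3^9 = 688905
i=5: (-1)^5×C(7,5)×2^9 = -10752
i=6: (-1)^6×C(7,6)×1^9 = 7
i=7: (-1)^7×C(7,7)×0^9 = 0
Total = 2328480

Number of surjections = 2328480


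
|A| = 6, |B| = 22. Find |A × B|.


|A × B| = |A| × |B|
= 6 × 22
= 132

|A × B| = 132


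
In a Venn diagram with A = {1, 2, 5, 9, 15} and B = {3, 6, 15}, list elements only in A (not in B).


A = {1, 2, 5, 9, 15}
B = {3, 6, 15}
Region: only in A (not in B)
Elements: {1, 2, 5, 9}

Elements only in A (not in B): {1, 2, 5, 9}


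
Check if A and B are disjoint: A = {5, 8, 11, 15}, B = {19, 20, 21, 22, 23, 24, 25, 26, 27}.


Disjoint means A ∩ B = ∅.
A ∩ B = ∅
A ∩ B = ∅, so A and B are disjoint.

Yes, A and B are disjoint


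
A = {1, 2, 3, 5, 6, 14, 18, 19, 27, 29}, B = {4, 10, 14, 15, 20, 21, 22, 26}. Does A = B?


Two sets are equal iff they have exactly the same elements.
A = {1, 2, 3, 5, 6, 14, 18, 19, 27, 29}
B = {4, 10, 14, 15, 20, 21, 22, 26}
Differences: {1, 2, 3, 4, 5, 6, 10, 15, 18, 19, 20, 21, 22, 26, 27, 29}
A ≠ B

No, A ≠ B


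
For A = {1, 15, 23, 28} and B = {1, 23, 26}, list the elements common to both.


A ∩ B = elements in both A and B
A = {1, 15, 23, 28}
B = {1, 23, 26}
A ∩ B = {1, 23}

A ∩ B = {1, 23}
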